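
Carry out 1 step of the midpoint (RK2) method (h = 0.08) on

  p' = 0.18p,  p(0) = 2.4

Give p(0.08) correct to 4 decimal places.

Midpoint: k1 = f(x_n, p_n); k2 = f(x_n + h/2, p_n + (h/2)·k1); p_{n+1} = p_n + h·k2.
x=0.000000, p=2.400000:
  k1 = f(0.000000, 2.400000) = 0.432000
  k2 = f(0.040000, 2.417280) = 0.435110
  p ← 2.400000 + 0.08·0.435110 = 2.434809
p(0.08) ≈ 2.4348

2.4348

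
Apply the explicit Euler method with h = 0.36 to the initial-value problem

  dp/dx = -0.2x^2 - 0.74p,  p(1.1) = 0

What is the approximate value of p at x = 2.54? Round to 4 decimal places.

-0.6341

Euler: p_{n+1} = p_n + h·f(x_n, p_n).
x=1.100000, p=0.000000: f=-0.242000 → p ← 0.000000 + 0.36·(-0.242000) = -0.087120
x=1.460000, p=-0.087120: f=-0.361851 → p ← -0.087120 + 0.36·(-0.361851) = -0.217386
x=1.820000, p=-0.217386: f=-0.501614 → p ← -0.217386 + 0.36·(-0.501614) = -0.397967
x=2.180000, p=-0.397967: f=-0.655984 → p ← -0.397967 + 0.36·(-0.655984) = -0.634122
p(2.54) ≈ -0.6341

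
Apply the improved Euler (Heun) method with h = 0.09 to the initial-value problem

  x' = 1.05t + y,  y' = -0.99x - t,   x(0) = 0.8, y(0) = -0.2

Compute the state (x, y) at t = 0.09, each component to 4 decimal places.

0.7830, -0.2745

Heun on (x,y): k1 = f(t_n, state_n); k2 = f(t_n + h, state_n + h·k1); state_{n+1} = state_n + (h/2)·(k1 + k2).
0.000000: (0.800000, -0.200000)
  k1 = (-0.200000, -0.792000)
  predictor → (0.782000, -0.271280)
  k2 = (-0.176780, -0.864180)
  → (0.783045, -0.274528)
(x(0.09), y(0.09)) ≈ (0.7830, -0.2745)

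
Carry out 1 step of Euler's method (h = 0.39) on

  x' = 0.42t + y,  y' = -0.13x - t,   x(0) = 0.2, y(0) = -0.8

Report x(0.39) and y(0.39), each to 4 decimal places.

-0.1120, -0.8101

Euler on (x,y): x_{n+1} = x_n + h·x', y_{n+1} = y_n + h·y'.
0.000000: (0.200000, -0.800000); f=(-0.800000, -0.026000) → (-0.112000, -0.810140)
(x(0.39), y(0.39)) ≈ (-0.1120, -0.8101)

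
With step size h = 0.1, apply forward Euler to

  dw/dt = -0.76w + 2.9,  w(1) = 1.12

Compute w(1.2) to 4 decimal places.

Euler: w_{n+1} = w_n + h·f(t_n, w_n).
t=1.000000, w=1.120000: f=2.048800 → w ← 1.120000 + 0.1·2.048800 = 1.324880
t=1.100000, w=1.324880: f=1.893091 → w ← 1.324880 + 0.1·1.893091 = 1.514189
w(1.2) ≈ 1.5142

1.5142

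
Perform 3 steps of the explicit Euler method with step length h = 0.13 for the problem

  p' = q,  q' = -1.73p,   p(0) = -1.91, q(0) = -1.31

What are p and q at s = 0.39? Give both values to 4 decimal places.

Euler on (p,q): p_{n+1} = p_n + h·p', q_{n+1} = q_n + h·q'.
0.000000: (-1.910000, -1.310000); f=(-1.310000, 3.304300) → (-2.080300, -0.880441)
0.130000: (-2.080300, -0.880441); f=(-0.880441, 3.598919) → (-2.194757, -0.412582)
0.260000: (-2.194757, -0.412582); f=(-0.412582, 3.796930) → (-2.248393, 0.081019)
(p(0.39), q(0.39)) ≈ (-2.2484, 0.0810)

-2.2484, 0.0810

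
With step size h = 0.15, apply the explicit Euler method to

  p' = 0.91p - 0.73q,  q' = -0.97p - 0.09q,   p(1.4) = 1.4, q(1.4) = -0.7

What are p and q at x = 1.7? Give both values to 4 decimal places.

1.9933, -1.1248

Euler on (p,q): p_{n+1} = p_n + h·p', q_{n+1} = q_n + h·q'.
1.400000: (1.400000, -0.700000); f=(1.785000, -1.295000) → (1.667750, -0.894250)
1.550000: (1.667750, -0.894250); f=(2.170455, -1.537235) → (1.993318, -1.124835)
(p(1.7), q(1.7)) ≈ (1.9933, -1.1248)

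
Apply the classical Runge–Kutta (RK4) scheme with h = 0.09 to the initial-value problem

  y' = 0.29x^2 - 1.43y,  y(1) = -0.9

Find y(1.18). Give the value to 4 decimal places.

RK4: k1 = f(x_n, y_n); k2 = f(x_n + h/2, y_n + (h/2)·k1); k3 = f(x_n + h/2, y_n + (h/2)·k2); k4 = f(x_n + h, y_n + h·k3); y_{n+1} = y_n + (h/6)·(k1 + 2k2 + 2k3 + k4).
x=1.000000, y=-0.900000:
  k1 = f(1.000000, -0.900000) = 1.577000
  k2 = f(1.045000, -0.829035) = 1.502207
  k3 = f(1.045000, -0.832401) = 1.507020
  k4 = f(1.090000, -0.764368) = 1.437595
  y ← -0.900000 + (0.09/6)·(k1 + 2k2 + 2k3 + k4) = -0.764504
x=1.090000, y=-0.764504:
  k1 = f(1.090000, -0.764504) = 1.437790
  k2 = f(1.135000, -0.699804) = 1.374305
  k3 = f(1.135000, -0.702661) = 1.378390
  k4 = f(1.180000, -0.640449) = 1.319638
  y ← -0.764504 + (0.09/6)·(k1 + 2k2 + 2k3 + k4) = -0.640562
y(1.18) ≈ -0.6406

-0.6406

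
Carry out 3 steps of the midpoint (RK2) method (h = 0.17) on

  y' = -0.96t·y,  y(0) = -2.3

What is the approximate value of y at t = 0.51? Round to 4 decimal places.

Midpoint: k1 = f(t_n, y_n); k2 = f(t_n + h/2, y_n + (h/2)·k1); y_{n+1} = y_n + h·k2.
t=0.000000, y=-2.300000:
  k1 = f(0.000000, -2.300000) = 0.000000
  k2 = f(0.085000, -2.300000) = 0.187680
  y ← -2.300000 + 0.17·0.187680 = -2.268094
t=0.170000, y=-2.268094:
  k1 = f(0.170000, -2.268094) = 0.370153
  k2 = f(0.255000, -2.236631) = 0.547527
  y ← -2.268094 + 0.17·0.547527 = -2.175015
t=0.340000, y=-2.175015:
  k1 = f(0.340000, -2.175015) = 0.709925
  k2 = f(0.425000, -2.114671) = 0.862786
  y ← -2.175015 + 0.17·0.862786 = -2.028341
y(0.51) ≈ -2.0283

-2.0283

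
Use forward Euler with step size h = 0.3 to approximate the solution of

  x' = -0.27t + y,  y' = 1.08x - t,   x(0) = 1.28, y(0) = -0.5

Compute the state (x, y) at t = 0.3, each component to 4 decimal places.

1.1300, -0.0853

Euler on (x,y): x_{n+1} = x_n + h·x', y_{n+1} = y_n + h·y'.
0.000000: (1.280000, -0.500000); f=(-0.500000, 1.382400) → (1.130000, -0.085280)
(x(0.3), y(0.3)) ≈ (1.1300, -0.0853)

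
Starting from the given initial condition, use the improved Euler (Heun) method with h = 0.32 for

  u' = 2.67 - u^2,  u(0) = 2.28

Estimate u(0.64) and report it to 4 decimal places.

1.7960

Heun: k1 = f(s_n, u_n); k2 = f(s_n + h, u_n + h·k1); u_{n+1} = u_n + (h/2)·(k1 + k2).
s=0.000000, u=2.280000:
  k1 = f(0.000000, 2.280000) = -2.528400
  k2 = f(0.320000, 1.470912) = 0.506418
  u ← 2.280000 + (0.32/2)·(-2.528400 + 0.506418) = 1.956483
s=0.320000, u=1.956483:
  k1 = f(0.320000, 1.956483) = -1.157825
  k2 = f(0.640000, 1.585979) = 0.154671
  u ← 1.956483 + (0.32/2)·(-1.157825 + 0.154671) = 1.795978
u(0.64) ≈ 1.7960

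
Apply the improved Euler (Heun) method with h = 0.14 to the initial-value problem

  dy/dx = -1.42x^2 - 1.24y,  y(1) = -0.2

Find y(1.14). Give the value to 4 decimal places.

-0.3796

Heun: k1 = f(x_n, y_n); k2 = f(x_n + h, y_n + h·k1); y_{n+1} = y_n + (h/2)·(k1 + k2).
x=1.000000, y=-0.200000:
  k1 = f(1.000000, -0.200000) = -1.172000
  k2 = f(1.140000, -0.364080) = -1.393973
  y ← -0.200000 + (0.14/2)·(-1.172000 + (-1.393973)) = -0.379618
y(1.14) ≈ -0.3796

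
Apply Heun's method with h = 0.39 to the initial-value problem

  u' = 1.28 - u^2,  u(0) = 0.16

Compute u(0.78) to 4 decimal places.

Heun: k1 = f(x_n, u_n); k2 = f(x_n + h, u_n + h·k1); u_{n+1} = u_n + (h/2)·(k1 + k2).
x=0.000000, u=0.160000:
  k1 = f(0.000000, 0.160000) = 1.254400
  k2 = f(0.390000, 0.649216) = 0.858519
  u ← 0.160000 + (0.39/2)·(1.254400 + 0.858519) = 0.572019
x=0.390000, u=0.572019:
  k1 = f(0.390000, 0.572019) = 0.952794
  k2 = f(0.780000, 0.943609) = 0.389602
  u ← 0.572019 + (0.39/2)·(0.952794 + 0.389602) = 0.833786
u(0.78) ≈ 0.8338

0.8338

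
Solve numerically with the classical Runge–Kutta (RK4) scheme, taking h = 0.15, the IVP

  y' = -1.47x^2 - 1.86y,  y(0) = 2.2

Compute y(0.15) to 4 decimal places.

RK4: k1 = f(x_n, y_n); k2 = f(x_n + h/2, y_n + (h/2)·k1); k3 = f(x_n + h/2, y_n + (h/2)·k2); k4 = f(x_n + h, y_n + h·k3); y_{n+1} = y_n + (h/6)·(k1 + 2k2 + 2k3 + k4).
x=0.000000, y=2.200000:
  k1 = f(0.000000, 2.200000) = -4.092000
  k2 = f(0.075000, 1.893100) = -3.529435
  k3 = f(0.075000, 1.935292) = -3.607913
  k4 = f(0.150000, 1.658813) = -3.118467
  y ← 2.200000 + (0.15/6)·(k1 + 2k2 + 2k3 + k4) = 1.662871
y(0.15) ≈ 1.6629

1.6629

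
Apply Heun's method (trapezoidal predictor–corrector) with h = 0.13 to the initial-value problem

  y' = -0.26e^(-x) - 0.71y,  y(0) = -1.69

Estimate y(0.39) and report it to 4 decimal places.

-1.3543

Heun: k1 = f(x_n, y_n); k2 = f(x_n + h, y_n + h·k1); y_{n+1} = y_n + (h/2)·(k1 + k2).
x=0.000000, y=-1.690000:
  k1 = f(0.000000, -1.690000) = 0.939900
  k2 = f(0.130000, -1.567813) = 0.884842
  y ← -1.690000 + (0.13/2)·(0.939900 + 0.884842) = -1.571392
x=0.130000, y=-1.571392:
  k1 = f(0.130000, -1.571392) = 0.887383
  k2 = f(0.260000, -1.456032) = 0.833309
  y ← -1.571392 + (0.13/2)·(0.887383 + 0.833309) = -1.459547
x=0.260000, y=-1.459547:
  k1 = f(0.260000, -1.459547) = 0.835805
  k2 = f(0.390000, -1.350892) = 0.783099
  y ← -1.459547 + (0.13/2)·(0.835805 + 0.783099) = -1.354318
y(0.39) ≈ -1.3543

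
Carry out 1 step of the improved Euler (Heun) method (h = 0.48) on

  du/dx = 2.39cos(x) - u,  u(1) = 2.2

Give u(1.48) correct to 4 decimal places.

Heun: k1 = f(x_n, u_n); k2 = f(x_n + h, u_n + h·k1); u_{n+1} = u_n + (h/2)·(k1 + k2).
x=1.000000, u=2.200000:
  k1 = f(1.000000, 2.200000) = -0.908677
  k2 = f(1.480000, 1.763835) = -1.547130
  u ← 2.200000 + (0.48/2)·(-0.908677 + (-1.547130)) = 1.610606
u(1.48) ≈ 1.6106

1.6106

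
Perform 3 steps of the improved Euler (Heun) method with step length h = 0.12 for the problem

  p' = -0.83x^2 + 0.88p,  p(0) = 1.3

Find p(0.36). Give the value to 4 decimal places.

Heun: k1 = f(x_n, p_n); k2 = f(x_n + h, p_n + h·k1); p_{n+1} = p_n + (h/2)·(k1 + k2).
x=0.000000, p=1.300000:
  k1 = f(0.000000, 1.300000) = 1.144000
  k2 = f(0.120000, 1.437280) = 1.252854
  p ← 1.300000 + (0.12/2)·(1.144000 + 1.252854) = 1.443811
x=0.120000, p=1.443811:
  k1 = f(0.120000, 1.443811) = 1.258602
  k2 = f(0.240000, 1.594843) = 1.355654
  p ← 1.443811 + (0.12/2)·(1.258602 + 1.355654) = 1.600667
x=0.240000, p=1.600667:
  k1 = f(0.240000, 1.600667) = 1.360779
  k2 = f(0.360000, 1.763960) = 1.444717
  p ← 1.600667 + (0.12/2)·(1.360779 + 1.444717) = 1.768996
p(0.36) ≈ 1.7690

1.7690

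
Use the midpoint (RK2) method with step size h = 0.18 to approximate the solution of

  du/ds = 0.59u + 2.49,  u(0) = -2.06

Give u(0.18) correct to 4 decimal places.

-1.8184

Midpoint: k1 = f(s_n, u_n); k2 = f(s_n + h/2, u_n + (h/2)·k1); u_{n+1} = u_n + h·k2.
s=0.000000, u=-2.060000:
  k1 = f(0.000000, -2.060000) = 1.274600
  k2 = f(0.090000, -1.945286) = 1.342281
  u ← -2.060000 + 0.18·1.342281 = -1.818389
u(0.18) ≈ -1.8184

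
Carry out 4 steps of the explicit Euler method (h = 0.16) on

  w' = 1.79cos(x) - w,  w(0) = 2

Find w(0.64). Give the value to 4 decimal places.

1.8474

Euler: w_{n+1} = w_n + h·f(x_n, w_n).
x=0.000000, w=2.000000: f=-0.210000 → w ← 2.000000 + 0.16·(-0.210000) = 1.966400
x=0.160000, w=1.966400: f=-0.199263 → w ← 1.966400 + 0.16·(-0.199263) = 1.934518
x=0.320000, w=1.934518: f=-0.235386 → w ← 1.934518 + 0.16·(-0.235386) = 1.896856
x=0.480000, w=1.896856: f=-0.309135 → w ← 1.896856 + 0.16·(-0.309135) = 1.847394
w(0.64) ≈ 1.8474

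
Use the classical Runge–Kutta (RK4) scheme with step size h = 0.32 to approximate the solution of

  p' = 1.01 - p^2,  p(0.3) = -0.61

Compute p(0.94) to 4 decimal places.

-0.0613

RK4: k1 = f(x_n, p_n); k2 = f(x_n + h/2, p_n + (h/2)·k1); k3 = f(x_n + h/2, p_n + (h/2)·k2); k4 = f(x_n + h, p_n + h·k3); p_{n+1} = p_n + (h/6)·(k1 + 2k2 + 2k3 + k4).
x=0.300000, p=-0.610000:
  k1 = f(0.300000, -0.610000) = 0.637900
  k2 = f(0.460000, -0.507936) = 0.752001
  k3 = f(0.460000, -0.489680) = 0.770214
  k4 = f(0.620000, -0.363532) = 0.877845
  p ← -0.610000 + (0.32/6)·(k1 + 2k2 + 2k3 + k4) = -0.366791
x=0.620000, p=-0.366791:
  k1 = f(0.620000, -0.366791) = 0.875465
  k2 = f(0.780000, -0.226716) = 0.958600
  k3 = f(0.780000, -0.213415) = 0.964454
  k4 = f(0.940000, -0.058165) = 1.006617
  p ← -0.366791 + (0.32/6)·(k1 + 2k2 + 2k3 + k4) = -0.061287
p(0.94) ≈ -0.0613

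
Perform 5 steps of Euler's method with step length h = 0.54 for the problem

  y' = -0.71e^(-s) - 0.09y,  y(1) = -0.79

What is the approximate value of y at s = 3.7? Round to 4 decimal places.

-0.8883

Euler: y_{n+1} = y_n + h·f(s_n, y_n).
s=1.000000, y=-0.790000: f=-0.190094 → y ← -0.790000 + 0.54·(-0.190094) = -0.892651
s=1.540000, y=-0.892651: f=-0.071872 → y ← -0.892651 + 0.54·(-0.071872) = -0.931462
s=2.080000, y=-0.931462: f=-0.004869 → y ← -0.931462 + 0.54·(-0.004869) = -0.934091
s=2.620000, y=-0.934091: f=0.032378 → y ← -0.934091 + 0.54·0.032378 = -0.916607
s=3.160000, y=-0.916607: f=0.052372 → y ← -0.916607 + 0.54·0.052372 = -0.888326
y(3.7) ≈ -0.8883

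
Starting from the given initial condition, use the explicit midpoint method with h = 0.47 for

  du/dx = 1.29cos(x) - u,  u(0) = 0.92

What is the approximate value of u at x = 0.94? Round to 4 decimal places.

0.9985

Midpoint: k1 = f(x_n, u_n); k2 = f(x_n + h/2, u_n + (h/2)·k1); u_{n+1} = u_n + h·k2.
x=0.000000, u=0.920000:
  k1 = f(0.000000, 0.920000) = 0.370000
  k2 = f(0.235000, 1.006950) = 0.247594
  u ← 0.920000 + 0.47·0.247594 = 1.036369
x=0.470000, u=1.036369:
  k1 = f(0.470000, 1.036369) = 0.113754
  k2 = f(0.705000, 1.063101) = -0.080622
  u ← 1.036369 + 0.47·(-0.080622) = 0.998476
u(0.94) ≈ 0.9985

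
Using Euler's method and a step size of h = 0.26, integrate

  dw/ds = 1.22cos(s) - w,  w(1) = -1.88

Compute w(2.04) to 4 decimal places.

-0.4951

Euler: w_{n+1} = w_n + h·f(s_n, w_n).
s=1.000000, w=-1.880000: f=2.539169 → w ← -1.880000 + 0.26·2.539169 = -1.219816
s=1.260000, w=-1.219816: f=1.592913 → w ← -1.219816 + 0.26·1.592913 = -0.805659
s=1.520000, w=-0.805659: f=0.867604 → w ← -0.805659 + 0.26·0.867604 = -0.580082
s=1.780000, w=-0.580082: f=0.326711 → w ← -0.580082 + 0.26·0.326711 = -0.495137
w(2.04) ≈ -0.4951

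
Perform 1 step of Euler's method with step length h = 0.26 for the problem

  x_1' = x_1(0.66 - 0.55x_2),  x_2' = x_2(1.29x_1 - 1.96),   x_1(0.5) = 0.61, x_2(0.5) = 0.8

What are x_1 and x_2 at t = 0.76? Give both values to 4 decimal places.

0.6449, 0.5560

Euler on (x_1,x_2): x_1_{n+1} = x_1_n + h·x_1', x_2_{n+1} = x_2_n + h·x_2'.
0.500000: (0.610000, 0.800000); f=(0.134200, -0.938480) → (0.644892, 0.555995)
(x_1(0.76), x_2(0.76)) ≈ (0.6449, 0.5560)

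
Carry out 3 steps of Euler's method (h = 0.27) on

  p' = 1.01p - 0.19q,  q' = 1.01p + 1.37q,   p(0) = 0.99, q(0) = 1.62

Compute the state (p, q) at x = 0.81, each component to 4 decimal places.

1.5523, 5.4846

Euler on (p,q): p_{n+1} = p_n + h·p', q_{n+1} = q_n + h·q'.
0.000000: (0.990000, 1.620000); f=(0.692100, 3.219300) → (1.176867, 2.489211)
0.270000: (1.176867, 2.489211); f=(0.715686, 4.598855) → (1.370102, 3.730902)
0.540000: (1.370102, 3.730902); f=(0.674932, 6.495139) → (1.552334, 5.484589)
(p(0.81), q(0.81)) ≈ (1.5523, 5.4846)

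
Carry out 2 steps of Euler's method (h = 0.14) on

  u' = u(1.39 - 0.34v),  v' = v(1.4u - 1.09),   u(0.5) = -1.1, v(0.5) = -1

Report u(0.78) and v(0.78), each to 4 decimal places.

Euler on (u,v): u_{n+1} = u_n + h·u', v_{n+1} = v_n + h·v'.
0.500000: (-1.100000, -1.000000); f=(-1.903000, 2.630000) → (-1.366420, -0.631800)
0.640000: (-1.366420, -0.631800); f=(-2.192847, 1.897288) → (-1.673419, -0.366180)
(u(0.78), v(0.78)) ≈ (-1.6734, -0.3662)

-1.6734, -0.3662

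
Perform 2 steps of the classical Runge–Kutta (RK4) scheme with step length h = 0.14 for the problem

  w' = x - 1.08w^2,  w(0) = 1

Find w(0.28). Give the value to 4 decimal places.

RK4: k1 = f(x_n, w_n); k2 = f(x_n + h/2, w_n + (h/2)·k1); k3 = f(x_n + h/2, w_n + (h/2)·k2); k4 = f(x_n + h, w_n + h·k3); w_{n+1} = w_n + (h/6)·(k1 + 2k2 + 2k3 + k4).
x=0.000000, w=1.000000:
  k1 = f(0.000000, 1.000000) = -1.080000
  k2 = f(0.070000, 0.924400) = -0.852877
  k3 = f(0.070000, 0.940299) = -0.884894
  k4 = f(0.140000, 0.876115) = -0.688983
  w ← 1.000000 + (0.14/6)·(k1 + 2k2 + 2k3 + k4) = 0.877628
x=0.140000, w=0.877628:
  k1 = f(0.140000, 0.877628) = -0.691849
  k2 = f(0.210000, 0.829198) = -0.532575
  k3 = f(0.210000, 0.840347) = -0.552679
  k4 = f(0.280000, 0.800253) = -0.411637
  w ← 0.877628 + (0.14/6)·(k1 + 2k2 + 2k3 + k4) = 0.801235
w(0.28) ≈ 0.8012

0.8012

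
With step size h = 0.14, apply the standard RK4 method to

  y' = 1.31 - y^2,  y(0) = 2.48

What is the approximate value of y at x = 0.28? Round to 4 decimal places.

1.6961

RK4: k1 = f(x_n, y_n); k2 = f(x_n + h/2, y_n + (h/2)·k1); k3 = f(x_n + h/2, y_n + (h/2)·k2); k4 = f(x_n + h, y_n + h·k3); y_{n+1} = y_n + (h/6)·(k1 + 2k2 + 2k3 + k4).
x=0.000000, y=2.480000:
  k1 = f(0.000000, 2.480000) = -4.840400
  k2 = f(0.070000, 2.141172) = -3.274618
  k3 = f(0.070000, 2.250777) = -3.755996
  k4 = f(0.140000, 1.954161) = -2.508743
  y ← 2.480000 + (0.14/6)·(k1 + 2k2 + 2k3 + k4) = 1.980425
x=0.140000, y=1.980425:
  k1 = f(0.140000, 1.980425) = -2.612082
  k2 = f(0.210000, 1.797579) = -1.921290
  k3 = f(0.210000, 1.845934) = -2.097474
  k4 = f(0.280000, 1.686778) = -1.535221
  y ← 1.980425 + (0.14/6)·(k1 + 2k2 + 2k3 + k4) = 1.696112
y(0.28) ≈ 1.6961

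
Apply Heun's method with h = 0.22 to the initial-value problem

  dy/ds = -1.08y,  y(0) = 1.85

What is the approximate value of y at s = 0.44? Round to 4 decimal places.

1.1564

Heun: k1 = f(s_n, y_n); k2 = f(s_n + h, y_n + h·k1); y_{n+1} = y_n + (h/2)·(k1 + k2).
s=0.000000, y=1.850000:
  k1 = f(0.000000, 1.850000) = -1.998000
  k2 = f(0.220000, 1.410440) = -1.523275
  y ← 1.850000 + (0.22/2)·(-1.998000 + (-1.523275)) = 1.462660
s=0.220000, y=1.462660:
  k1 = f(0.220000, 1.462660) = -1.579673
  k2 = f(0.440000, 1.115132) = -1.204342
  y ← 1.462660 + (0.22/2)·(-1.579673 + (-1.204342)) = 1.156418
y(0.44) ≈ 1.1564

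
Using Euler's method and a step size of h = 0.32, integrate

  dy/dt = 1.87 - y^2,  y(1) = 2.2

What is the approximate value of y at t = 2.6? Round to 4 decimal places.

1.3674

Euler: y_{n+1} = y_n + h·f(t_n, y_n).
t=1.000000, y=2.200000: f=-2.970000 → y ← 2.200000 + 0.32·(-2.970000) = 1.249600
t=1.320000, y=1.249600: f=0.308500 → y ← 1.249600 + 0.32·0.308500 = 1.348320
t=1.640000, y=1.348320: f=0.052033 → y ← 1.348320 + 0.32·0.052033 = 1.364971
t=1.960000, y=1.364971: f=0.006855 → y ← 1.364971 + 0.32·0.006855 = 1.367164
t=2.280000, y=1.367164: f=0.000862 → y ← 1.367164 + 0.32·0.000862 = 1.367440
y(2.6) ≈ 1.3674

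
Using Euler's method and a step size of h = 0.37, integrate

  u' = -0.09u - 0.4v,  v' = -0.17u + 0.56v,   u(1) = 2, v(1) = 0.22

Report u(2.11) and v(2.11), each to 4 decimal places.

1.7491, -0.0549

Euler on (u,v): u_{n+1} = u_n + h·u', v_{n+1} = v_n + h·v'.
1.000000: (2.000000, 0.220000); f=(-0.268000, -0.216800) → (1.900840, 0.139784)
1.370000: (1.900840, 0.139784); f=(-0.226989, -0.244864) → (1.816854, 0.049184)
1.740000: (1.816854, 0.049184); f=(-0.183191, -0.281322) → (1.749073, -0.054905)
(u(2.11), v(2.11)) ≈ (1.7491, -0.0549)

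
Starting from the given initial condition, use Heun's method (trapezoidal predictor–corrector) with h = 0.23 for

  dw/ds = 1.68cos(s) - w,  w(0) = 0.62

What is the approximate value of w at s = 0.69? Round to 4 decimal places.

1.0625

Heun: k1 = f(s_n, w_n); k2 = f(s_n + h, w_n + h·k1); w_{n+1} = w_n + (h/2)·(k1 + k2).
s=0.000000, w=0.620000:
  k1 = f(0.000000, 0.620000) = 1.060000
  k2 = f(0.230000, 0.863800) = 0.771960
  w ← 0.620000 + (0.23/2)·(1.060000 + 0.771960) = 0.830675
s=0.230000, w=0.830675:
  k1 = f(0.230000, 0.830675) = 0.805084
  k2 = f(0.460000, 1.015845) = 0.489523
  w ← 0.830675 + (0.23/2)·(0.805084 + 0.489523) = 0.979555
s=0.460000, w=0.979555:
  k1 = f(0.460000, 0.979555) = 0.525813
  k2 = f(0.690000, 1.100492) = 0.195201
  w ← 0.979555 + (0.23/2)·(0.525813 + 0.195201) = 1.062472
w(0.69) ≈ 1.0625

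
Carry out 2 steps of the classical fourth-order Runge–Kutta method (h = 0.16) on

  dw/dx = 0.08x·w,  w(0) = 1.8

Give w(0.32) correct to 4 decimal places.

1.8074

RK4: k1 = f(x_n, w_n); k2 = f(x_n + h/2, w_n + (h/2)·k1); k3 = f(x_n + h/2, w_n + (h/2)·k2); k4 = f(x_n + h, w_n + h·k3); w_{n+1} = w_n + (h/6)·(k1 + 2k2 + 2k3 + k4).
x=0.000000, w=1.800000:
  k1 = f(0.000000, 1.800000) = 0.000000
  k2 = f(0.080000, 1.800000) = 0.011520
  k3 = f(0.080000, 1.800922) = 0.011526
  k4 = f(0.160000, 1.801844) = 0.023064
  w ← 1.800000 + (0.16/6)·(k1 + 2k2 + 2k3 + k4) = 1.801844
x=0.160000, w=1.801844:
  k1 = f(0.160000, 1.801844) = 0.023064
  k2 = f(0.240000, 1.803689) = 0.034631
  k3 = f(0.240000, 1.804615) = 0.034649
  k4 = f(0.320000, 1.807388) = 0.046269
  w ← 1.801844 + (0.16/6)·(k1 + 2k2 + 2k3 + k4) = 1.807388
w(0.32) ≈ 1.8074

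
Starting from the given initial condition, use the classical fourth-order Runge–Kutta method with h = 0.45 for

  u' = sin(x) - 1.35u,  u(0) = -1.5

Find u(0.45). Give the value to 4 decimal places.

-0.7357

RK4: k1 = f(x_n, u_n); k2 = f(x_n + h/2, u_n + (h/2)·k1); k3 = f(x_n + h/2, u_n + (h/2)·k2); k4 = f(x_n + h, u_n + h·k3); u_{n+1} = u_n + (h/6)·(k1 + 2k2 + 2k3 + k4).
x=0.000000, u=-1.500000:
  k1 = f(0.000000, -1.500000) = 2.025000
  k2 = f(0.225000, -1.044375) = 1.633013
  k3 = f(0.225000, -1.132572) = 1.752079
  k4 = f(0.450000, -0.711565) = 1.395578
  u ← -1.500000 + (0.45/6)·(k1 + 2k2 + 2k3 + k4) = -0.735693
u(0.45) ≈ -0.7357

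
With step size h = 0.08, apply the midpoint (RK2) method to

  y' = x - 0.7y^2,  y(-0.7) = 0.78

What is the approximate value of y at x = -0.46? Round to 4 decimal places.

Midpoint: k1 = f(x_n, y_n); k2 = f(x_n + h/2, y_n + (h/2)·k1); y_{n+1} = y_n + h·k2.
x=-0.700000, y=0.780000:
  k1 = f(-0.700000, 0.780000) = -1.125880
  k2 = f(-0.660000, 0.734965) = -1.038121
  y ← 0.780000 + 0.08·(-1.038121) = 0.696950
x=-0.620000, y=0.696950:
  k1 = f(-0.620000, 0.696950) = -0.960018
  k2 = f(-0.580000, 0.658550) = -0.883581
  y ← 0.696950 + 0.08·(-0.883581) = 0.626264
x=-0.540000, y=0.626264:
  k1 = f(-0.540000, 0.626264) = -0.814544
  k2 = f(-0.500000, 0.593682) = -0.746721
  y ← 0.626264 + 0.08·(-0.746721) = 0.566526
y(-0.46) ≈ 0.5665

0.5665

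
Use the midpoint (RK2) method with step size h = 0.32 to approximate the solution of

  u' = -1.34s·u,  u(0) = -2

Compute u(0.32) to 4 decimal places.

Midpoint: k1 = f(s_n, u_n); k2 = f(s_n + h/2, u_n + (h/2)·k1); u_{n+1} = u_n + h·k2.
s=0.000000, u=-2.000000:
  k1 = f(0.000000, -2.000000) = 0.000000
  k2 = f(0.160000, -2.000000) = 0.428800
  u ← -2.000000 + 0.32·0.428800 = -1.862784
u(0.32) ≈ -1.8628

-1.8628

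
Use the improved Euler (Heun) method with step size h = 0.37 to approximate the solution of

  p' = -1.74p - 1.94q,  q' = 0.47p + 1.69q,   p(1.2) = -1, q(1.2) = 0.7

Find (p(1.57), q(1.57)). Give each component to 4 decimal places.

-0.9988, 1.0586

Heun on (p,q): k1 = f(s_n, state_n); k2 = f(s_n + h, state_n + h·k1); state_{n+1} = state_n + (h/2)·(k1 + k2).
1.200000: (-1.000000, 0.700000)
  k1 = (0.382000, 0.713000)
  predictor → (-0.858660, 0.963810)
  k2 = (-0.375723, 1.225269)
  → (-0.998839, 1.058580)
(p(1.57), q(1.57)) ≈ (-0.9988, 1.0586)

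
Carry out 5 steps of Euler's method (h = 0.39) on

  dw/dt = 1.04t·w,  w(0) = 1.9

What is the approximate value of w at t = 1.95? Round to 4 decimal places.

Euler: w_{n+1} = w_n + h·f(t_n, w_n).
t=0.000000, w=1.900000: f=0.000000 → w ← 1.900000 + 0.39·0.000000 = 1.900000
t=0.390000, w=1.900000: f=0.770640 → w ← 1.900000 + 0.39·0.770640 = 2.200550
t=0.780000, w=2.200550: f=1.785086 → w ← 2.200550 + 0.39·1.785086 = 2.896733
t=1.170000, w=2.896733: f=3.524745 → w ← 2.896733 + 0.39·3.524745 = 4.271384
t=1.560000, w=4.271384: f=6.929893 → w ← 4.271384 + 0.39·6.929893 = 6.974042
w(1.95) ≈ 6.9740

6.9740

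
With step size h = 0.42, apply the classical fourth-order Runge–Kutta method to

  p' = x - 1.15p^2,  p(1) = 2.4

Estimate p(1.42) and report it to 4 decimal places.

1.3465

RK4: k1 = f(x_n, p_n); k2 = f(x_n + h/2, p_n + (h/2)·k1); k3 = f(x_n + h/2, p_n + (h/2)·k2); k4 = f(x_n + h, p_n + h·k3); p_{n+1} = p_n + (h/6)·(k1 + 2k2 + 2k3 + k4).
x=1.000000, p=2.400000:
  k1 = f(1.000000, 2.400000) = -5.624000
  k2 = f(1.210000, 1.218960) = -0.498743
  k3 = f(1.210000, 2.295264) = -4.848472
  k4 = f(1.420000, 0.363642) = 1.267929
  p ← 2.400000 + (0.42/6)·(k1 + 2k2 + 2k3 + k4) = 1.346465
p(1.42) ≈ 1.3465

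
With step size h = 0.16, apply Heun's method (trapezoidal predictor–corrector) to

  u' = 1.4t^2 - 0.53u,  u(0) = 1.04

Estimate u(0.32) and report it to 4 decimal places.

0.8947

Heun: k1 = f(t_n, u_n); k2 = f(t_n + h, u_n + h·k1); u_{n+1} = u_n + (h/2)·(k1 + k2).
t=0.000000, u=1.040000:
  k1 = f(0.000000, 1.040000) = -0.551200
  k2 = f(0.160000, 0.951808) = -0.468618
  u ← 1.040000 + (0.16/2)·(-0.551200 + (-0.468618)) = 0.958415
t=0.160000, u=0.958415:
  k1 = f(0.160000, 0.958415) = -0.472120
  k2 = f(0.320000, 0.882875) = -0.324564
  u ← 0.958415 + (0.16/2)·(-0.472120 + (-0.324564)) = 0.894680
u(0.32) ≈ 0.8947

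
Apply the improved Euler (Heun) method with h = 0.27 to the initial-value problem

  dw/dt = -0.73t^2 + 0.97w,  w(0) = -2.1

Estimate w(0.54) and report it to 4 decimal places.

-3.5754

Heun: k1 = f(t_n, w_n); k2 = f(t_n + h, w_n + h·k1); w_{n+1} = w_n + (h/2)·(k1 + k2).
t=0.000000, w=-2.100000:
  k1 = f(0.000000, -2.100000) = -2.037000
  k2 = f(0.270000, -2.649990) = -2.623707
  w ← -2.100000 + (0.27/2)·(-2.037000 + (-2.623707)) = -2.729195
t=0.270000, w=-2.729195:
  k1 = f(0.270000, -2.729195) = -2.700537
  k2 = f(0.540000, -3.458340) = -3.567458
  w ← -2.729195 + (0.27/2)·(-2.700537 + (-3.567458)) = -3.575375
w(0.54) ≈ -3.5754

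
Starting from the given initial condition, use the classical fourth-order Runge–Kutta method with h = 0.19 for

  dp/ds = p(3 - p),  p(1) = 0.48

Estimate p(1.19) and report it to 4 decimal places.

0.7558

RK4: k1 = f(s_n, p_n); k2 = f(s_n + h/2, p_n + (h/2)·k1); k3 = f(s_n + h/2, p_n + (h/2)·k2); k4 = f(s_n + h, p_n + h·k3); p_{n+1} = p_n + (h/6)·(k1 + 2k2 + 2k3 + k4).
s=1.000000, p=0.480000:
  k1 = f(1.000000, 0.480000) = 1.209600
  k2 = f(1.095000, 0.594912) = 1.430816
  k3 = f(1.095000, 0.615927) = 1.468416
  k4 = f(1.190000, 0.758999) = 1.700918
  p ← 0.480000 + (0.19/6)·(k1 + 2k2 + 2k3 + k4) = 0.755784
p(1.19) ≈ 0.7558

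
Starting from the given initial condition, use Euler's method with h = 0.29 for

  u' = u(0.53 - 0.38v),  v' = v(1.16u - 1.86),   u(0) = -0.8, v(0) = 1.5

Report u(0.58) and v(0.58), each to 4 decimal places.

-0.8872, 0.0559

Euler on (u,v): u_{n+1} = u_n + h·u', v_{n+1} = v_n + h·v'.
0.000000: (-0.800000, 1.500000); f=(0.032000, -4.182000) → (-0.790720, 0.287220)
0.290000: (-0.790720, 0.287220); f=(-0.332780, -0.797677) → (-0.887226, 0.055894)
(u(0.58), v(0.58)) ≈ (-0.8872, 0.0559)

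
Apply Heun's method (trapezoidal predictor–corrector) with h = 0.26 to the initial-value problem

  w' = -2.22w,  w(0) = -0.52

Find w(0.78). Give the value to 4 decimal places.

-0.1065

Heun: k1 = f(x_n, w_n); k2 = f(x_n + h, w_n + h·k1); w_{n+1} = w_n + (h/2)·(k1 + k2).
x=0.000000, w=-0.520000:
  k1 = f(0.000000, -0.520000) = 1.154400
  k2 = f(0.260000, -0.219856) = 0.488080
  w ← -0.520000 + (0.26/2)·(1.154400 + 0.488080) = -0.306478
x=0.260000, w=-0.306478:
  k1 = f(0.260000, -0.306478) = 0.680380
  k2 = f(0.520000, -0.129579) = 0.287665
  w ← -0.306478 + (0.26/2)·(0.680380 + 0.287665) = -0.180632
x=0.520000, w=-0.180632:
  k1 = f(0.520000, -0.180632) = 0.401002
  k2 = f(0.780000, -0.076371) = 0.169544
  w ← -0.180632 + (0.26/2)·(0.401002 + 0.169544) = -0.106461
w(0.78) ≈ -0.1065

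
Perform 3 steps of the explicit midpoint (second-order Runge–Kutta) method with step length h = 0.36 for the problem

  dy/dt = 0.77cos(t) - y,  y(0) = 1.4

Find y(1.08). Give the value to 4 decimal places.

0.8703

Midpoint: k1 = f(t_n, y_n); k2 = f(t_n + h/2, y_n + (h/2)·k1); y_{n+1} = y_n + h·k2.
t=0.000000, y=1.400000:
  k1 = f(0.000000, 1.400000) = -0.630000
  k2 = f(0.180000, 1.286600) = -0.529040
  y ← 1.400000 + 0.36·(-0.529040) = 1.209545
t=0.360000, y=1.209545:
  k1 = f(0.360000, 1.209545) = -0.488905
  k2 = f(0.540000, 1.121543) = -0.461107
  y ← 1.209545 + 0.36·(-0.461107) = 1.043547
t=0.720000, y=1.043547:
  k1 = f(0.720000, 1.043547) = -0.464657
  k2 = f(0.900000, 0.959909) = -0.481269
  y ← 1.043547 + 0.36·(-0.481269) = 0.870290
y(1.08) ≈ 0.8703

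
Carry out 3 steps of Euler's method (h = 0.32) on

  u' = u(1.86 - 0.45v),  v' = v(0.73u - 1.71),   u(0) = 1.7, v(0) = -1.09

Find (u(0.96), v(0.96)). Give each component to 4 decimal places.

Euler on (u,v): u_{n+1} = u_n + h·u', v_{n+1} = v_n + h·v'.
0.000000: (1.700000, -1.090000); f=(3.995850, 0.511210) → (2.978672, -0.926413)
0.320000: (2.978672, -0.926413); f=(6.782096, -0.430254) → (5.148943, -1.064094)
0.640000: (5.148943, -1.064094); f=(12.042565, -2.180040) → (9.002564, -1.761707)
(u(0.96), v(0.96)) ≈ (9.0026, -1.7617)

9.0026, -1.7617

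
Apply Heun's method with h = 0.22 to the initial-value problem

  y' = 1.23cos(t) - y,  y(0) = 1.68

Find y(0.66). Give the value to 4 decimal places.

Heun: k1 = f(t_n, y_n); k2 = f(t_n + h, y_n + h·k1); y_{n+1} = y_n + (h/2)·(k1 + k2).
t=0.000000, y=1.680000:
  k1 = f(0.000000, 1.680000) = -0.450000
  k2 = f(0.220000, 1.581000) = -0.380646
  y ← 1.680000 + (0.22/2)·(-0.450000 + (-0.380646)) = 1.588629
t=0.220000, y=1.588629:
  k1 = f(0.220000, 1.588629) = -0.388275
  k2 = f(0.440000, 1.503208) = -0.390364
  y ← 1.588629 + (0.22/2)·(-0.388275 + (-0.390364)) = 1.502979
t=0.440000, y=1.502979:
  k1 = f(0.440000, 1.502979) = -0.390134
  k2 = f(0.660000, 1.417149) = -0.445459
  y ← 1.502979 + (0.22/2)·(-0.390134 + (-0.445459)) = 1.411063
y(0.66) ≈ 1.4111

1.4111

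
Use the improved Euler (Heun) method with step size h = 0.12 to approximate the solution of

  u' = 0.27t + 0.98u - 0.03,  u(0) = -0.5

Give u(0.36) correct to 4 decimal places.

Heun: k1 = f(t_n, u_n); k2 = f(t_n + h, u_n + h·k1); u_{n+1} = u_n + (h/2)·(k1 + k2).
t=0.000000, u=-0.500000:
  k1 = f(0.000000, -0.500000) = -0.520000
  k2 = f(0.120000, -0.562400) = -0.548752
  u ← -0.500000 + (0.12/2)·(-0.520000 + (-0.548752)) = -0.564125
t=0.120000, u=-0.564125:
  k1 = f(0.120000, -0.564125) = -0.550443
  k2 = f(0.240000, -0.630178) = -0.582775
  u ← -0.564125 + (0.12/2)·(-0.550443 + (-0.582775)) = -0.632118
t=0.240000, u=-0.632118:
  k1 = f(0.240000, -0.632118) = -0.584676
  k2 = f(0.360000, -0.702279) = -0.621034
  u ← -0.632118 + (0.12/2)·(-0.584676 + (-0.621034)) = -0.704461
u(0.36) ≈ -0.7045

-0.7045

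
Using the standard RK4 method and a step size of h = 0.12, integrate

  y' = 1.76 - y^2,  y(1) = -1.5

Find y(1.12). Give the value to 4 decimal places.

RK4: k1 = f(t_n, y_n); k2 = f(t_n + h/2, y_n + (h/2)·k1); k3 = f(t_n + h/2, y_n + (h/2)·k2); k4 = f(t_n + h, y_n + h·k3); y_{n+1} = y_n + (h/6)·(k1 + 2k2 + 2k3 + k4).
t=1.000000, y=-1.500000:
  k1 = f(1.000000, -1.500000) = -0.490000
  k2 = f(1.060000, -1.529400) = -0.579064
  k3 = f(1.060000, -1.534744) = -0.595439
  k4 = f(1.120000, -1.571453) = -0.709463
  y ← -1.500000 + (0.12/6)·(k1 + 2k2 + 2k3 + k4) = -1.570969
y(1.12) ≈ -1.5710

-1.5710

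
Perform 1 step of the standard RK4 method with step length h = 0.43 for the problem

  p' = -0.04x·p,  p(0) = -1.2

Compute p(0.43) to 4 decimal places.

-1.1956

RK4: k1 = f(x_n, p_n); k2 = f(x_n + h/2, p_n + (h/2)·k1); k3 = f(x_n + h/2, p_n + (h/2)·k2); k4 = f(x_n + h, p_n + h·k3); p_{n+1} = p_n + (h/6)·(k1 + 2k2 + 2k3 + k4).
x=0.000000, p=-1.200000:
  k1 = f(0.000000, -1.200000) = 0.000000
  k2 = f(0.215000, -1.200000) = 0.010320
  k3 = f(0.215000, -1.197781) = 0.010301
  k4 = f(0.430000, -1.195571) = 0.020564
  p ← -1.200000 + (0.43/6)·(k1 + 2k2 + 2k3 + k4) = -1.195571
p(0.43) ≈ -1.1956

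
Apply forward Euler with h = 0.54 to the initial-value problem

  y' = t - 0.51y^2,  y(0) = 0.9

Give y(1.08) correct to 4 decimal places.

0.8423

Euler: y_{n+1} = y_n + h·f(t_n, y_n).
t=0.000000, y=0.900000: f=-0.413100 → y ← 0.900000 + 0.54·(-0.413100) = 0.676926
t=0.540000, y=0.676926: f=0.306303 → y ← 0.676926 + 0.54·0.306303 = 0.842330
y(1.08) ≈ 0.8423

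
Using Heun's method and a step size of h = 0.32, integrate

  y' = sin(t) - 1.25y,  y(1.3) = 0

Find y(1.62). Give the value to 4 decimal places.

Heun: k1 = f(t_n, y_n); k2 = f(t_n + h, y_n + h·k1); y_{n+1} = y_n + (h/2)·(k1 + k2).
t=1.300000, y=0.000000:
  k1 = f(1.300000, 0.000000) = 0.963558
  k2 = f(1.620000, 0.308339) = 0.613366
  y ← 0.000000 + (0.32/2)·(0.963558 + 0.613366) = 0.252308
y(1.62) ≈ 0.2523

0.2523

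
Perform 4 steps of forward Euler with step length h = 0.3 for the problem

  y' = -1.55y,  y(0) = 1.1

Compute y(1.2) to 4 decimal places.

0.0901

Euler: y_{n+1} = y_n + h·f(x_n, y_n).
x=0.000000, y=1.100000: f=-1.705000 → y ← 1.100000 + 0.3·(-1.705000) = 0.588500
x=0.300000, y=0.588500: f=-0.912175 → y ← 0.588500 + 0.3·(-0.912175) = 0.314848
x=0.600000, y=0.314848: f=-0.488014 → y ← 0.314848 + 0.3·(-0.488014) = 0.168443
x=0.900000, y=0.168443: f=-0.261087 → y ← 0.168443 + 0.3·(-0.261087) = 0.090117
y(1.2) ≈ 0.0901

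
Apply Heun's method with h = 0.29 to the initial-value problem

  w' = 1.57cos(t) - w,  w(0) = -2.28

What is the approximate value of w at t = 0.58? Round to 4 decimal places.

Heun: k1 = f(t_n, w_n); k2 = f(t_n + h, w_n + h·k1); w_{n+1} = w_n + (h/2)·(k1 + k2).
t=0.000000, w=-2.280000:
  k1 = f(0.000000, -2.280000) = 3.850000
  k2 = f(0.290000, -1.163500) = 2.667943
  w ← -2.280000 + (0.29/2)·(3.850000 + 2.667943) = -1.334898
t=0.290000, w=-1.334898:
  k1 = f(0.290000, -1.334898) = 2.839341
  k2 = f(0.580000, -0.511489) = 1.824736
  w ← -1.334898 + (0.29/2)·(2.839341 + 1.824736) = -0.658607
w(0.58) ≈ -0.6586

-0.6586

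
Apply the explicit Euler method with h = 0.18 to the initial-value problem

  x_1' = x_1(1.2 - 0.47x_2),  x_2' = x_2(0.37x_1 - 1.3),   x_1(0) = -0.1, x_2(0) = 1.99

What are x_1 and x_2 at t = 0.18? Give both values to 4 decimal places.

Euler on (x_1,x_2): x_1_{n+1} = x_1_n + h·x_1', x_2_{n+1} = x_2_n + h·x_2'.
0.000000: (-0.100000, 1.990000); f=(-0.026470, -2.660630) → (-0.104765, 1.511087)
(x_1(0.18), x_2(0.18)) ≈ (-0.1048, 1.5111)

-0.1048, 1.5111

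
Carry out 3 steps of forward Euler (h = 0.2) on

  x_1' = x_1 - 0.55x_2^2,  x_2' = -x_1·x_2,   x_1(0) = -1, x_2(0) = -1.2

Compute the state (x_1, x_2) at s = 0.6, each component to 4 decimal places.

Euler on (x_1,x_2): x_1_{n+1} = x_1_n + h·x_1', x_2_{n+1} = x_2_n + h·x_2'.
0.000000: (-1.000000, -1.200000); f=(-1.792000, -1.200000) → (-1.358400, -1.440000)
0.200000: (-1.358400, -1.440000); f=(-2.498880, -1.956096) → (-1.858176, -1.831219)
0.400000: (-1.858176, -1.831219); f=(-3.702526, -3.402728) → (-2.598681, -2.511765)
(x_1(0.6), x_2(0.6)) ≈ (-2.5987, -2.5118)

-2.5987, -2.5118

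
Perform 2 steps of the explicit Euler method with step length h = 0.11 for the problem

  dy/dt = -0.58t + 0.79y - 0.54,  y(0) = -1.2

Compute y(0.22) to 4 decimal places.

-1.5486

Euler: y_{n+1} = y_n + h·f(t_n, y_n).
t=0.000000, y=-1.200000: f=-1.488000 → y ← -1.200000 + 0.11·(-1.488000) = -1.363680
t=0.110000, y=-1.363680: f=-1.681107 → y ← -1.363680 + 0.11·(-1.681107) = -1.548602
y(0.22) ≈ -1.5486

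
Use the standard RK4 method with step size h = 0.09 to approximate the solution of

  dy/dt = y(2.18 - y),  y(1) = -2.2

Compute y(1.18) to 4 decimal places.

RK4: k1 = f(t_n, y_n); k2 = f(t_n + h/2, y_n + (h/2)·k1); k3 = f(t_n + h/2, y_n + (h/2)·k2); k4 = f(t_n + h, y_n + h·k3); y_{n+1} = y_n + (h/6)·(k1 + 2k2 + 2k3 + k4).
t=1.000000, y=-2.200000:
  k1 = f(1.000000, -2.200000) = -9.636000
  k2 = f(1.045000, -2.633620) = -12.677246
  k3 = f(1.045000, -2.770476) = -13.715175
  k4 = f(1.090000, -3.434366) = -19.281786
  y ← -2.200000 + (0.09/6)·(k1 + 2k2 + 2k3 + k4) = -3.425539
t=1.090000, y=-3.425539:
  k1 = f(1.090000, -3.425539) = -19.201996
  k2 = f(1.135000, -4.289629) = -27.752311
  k3 = f(1.135000, -4.674393) = -32.040132
  k4 = f(1.180000, -6.309151) = -53.559339
  y ← -3.425539 + (0.09/6)·(k1 + 2k2 + 2k3 + k4) = -6.310733
y(1.18) ≈ -6.3107

-6.3107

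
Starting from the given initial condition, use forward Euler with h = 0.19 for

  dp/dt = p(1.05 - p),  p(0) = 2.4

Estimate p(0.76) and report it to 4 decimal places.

1.3028

Euler: p_{n+1} = p_n + h·f(t_n, p_n).
t=0.000000, p=2.400000: f=-3.240000 → p ← 2.400000 + 0.19·(-3.240000) = 1.784400
t=0.190000, p=1.784400: f=-1.310463 → p ← 1.784400 + 0.19·(-1.310463) = 1.535412
t=0.380000, p=1.535412: f=-0.745307 → p ← 1.535412 + 0.19·(-0.745307) = 1.393804
t=0.570000, p=1.393804: f=-0.479195 → p ← 1.393804 + 0.19·(-0.479195) = 1.302757
p(0.76) ≈ 1.3028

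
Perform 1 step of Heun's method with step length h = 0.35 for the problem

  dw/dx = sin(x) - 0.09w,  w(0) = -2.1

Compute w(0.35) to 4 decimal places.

-1.9749

Heun: k1 = f(x_n, w_n); k2 = f(x_n + h, w_n + h·k1); w_{n+1} = w_n + (h/2)·(k1 + k2).
x=0.000000, w=-2.100000:
  k1 = f(0.000000, -2.100000) = 0.189000
  k2 = f(0.350000, -2.033850) = 0.525944
  w ← -2.100000 + (0.35/2)·(0.189000 + 0.525944) = -1.974885
w(0.35) ≈ -1.9749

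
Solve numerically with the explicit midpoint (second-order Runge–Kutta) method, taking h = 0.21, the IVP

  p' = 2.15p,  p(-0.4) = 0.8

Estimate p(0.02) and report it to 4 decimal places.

1.9305

Midpoint: k1 = f(x_n, p_n); k2 = f(x_n + h/2, p_n + (h/2)·k1); p_{n+1} = p_n + h·k2.
x=-0.400000, p=0.800000:
  k1 = f(-0.400000, 0.800000) = 1.720000
  k2 = f(-0.295000, 0.980600) = 2.108290
  p ← 0.800000 + 0.21·2.108290 = 1.242741
x=-0.190000, p=1.242741:
  k1 = f(-0.190000, 1.242741) = 2.671893
  k2 = f(-0.085000, 1.523290) = 3.275073
  p ← 1.242741 + 0.21·3.275073 = 1.930506
p(0.02) ≈ 1.9305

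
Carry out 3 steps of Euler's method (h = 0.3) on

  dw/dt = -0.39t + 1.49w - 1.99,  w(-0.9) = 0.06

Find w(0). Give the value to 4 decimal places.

-2.1719

Euler: w_{n+1} = w_n + h·f(t_n, w_n).
t=-0.900000, w=0.060000: f=-1.549600 → w ← 0.060000 + 0.3·(-1.549600) = -0.404880
t=-0.600000, w=-0.404880: f=-2.359271 → w ← -0.404880 + 0.3·(-2.359271) = -1.112661
t=-0.300000, w=-1.112661: f=-3.530865 → w ← -1.112661 + 0.3·(-3.530865) = -2.171921
w(0) ≈ -2.1719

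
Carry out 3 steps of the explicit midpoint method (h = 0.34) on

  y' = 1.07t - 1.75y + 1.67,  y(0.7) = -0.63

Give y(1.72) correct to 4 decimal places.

1.3287

Midpoint: k1 = f(t_n, y_n); k2 = f(t_n + h/2, y_n + (h/2)·k1); y_{n+1} = y_n + h·k2.
t=0.700000, y=-0.630000:
  k1 = f(0.700000, -0.630000) = 3.521500
  k2 = f(0.870000, -0.031345) = 2.655754
  y ← -0.630000 + 0.34·2.655754 = 0.272956
t=1.040000, y=0.272956:
  k1 = f(1.040000, 0.272956) = 2.305127
  k2 = f(1.210000, 0.664828) = 1.801251
  y ← 0.272956 + 0.34·1.801251 = 0.885382
t=1.380000, y=0.885382:
  k1 = f(1.380000, 0.885382) = 1.597182
  k2 = f(1.550000, 1.156903) = 1.303920
  y ← 0.885382 + 0.34·1.303920 = 1.328715
y(1.72) ≈ 1.3287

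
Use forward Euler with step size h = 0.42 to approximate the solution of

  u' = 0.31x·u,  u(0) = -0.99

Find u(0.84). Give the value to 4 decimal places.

-1.0441

Euler: u_{n+1} = u_n + h·f(x_n, u_n).
x=0.000000, u=-0.990000: f=0.000000 → u ← -0.990000 + 0.42·0.000000 = -0.990000
x=0.420000, u=-0.990000: f=-0.128898 → u ← -0.990000 + 0.42·(-0.128898) = -1.044137
u(0.84) ≈ -1.0441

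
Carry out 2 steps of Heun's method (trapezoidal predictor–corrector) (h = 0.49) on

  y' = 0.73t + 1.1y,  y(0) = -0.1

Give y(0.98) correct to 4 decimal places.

0.1741

Heun: k1 = f(t_n, y_n); k2 = f(t_n + h, y_n + h·k1); y_{n+1} = y_n + (h/2)·(k1 + k2).
t=0.000000, y=-0.100000:
  k1 = f(0.000000, -0.100000) = -0.110000
  k2 = f(0.490000, -0.153900) = 0.188410
  y ← -0.100000 + (0.49/2)·(-0.110000 + 0.188410) = -0.080790
t=0.490000, y=-0.080790:
  k1 = f(0.490000, -0.080790) = 0.268831
  k2 = f(0.980000, 0.050938) = 0.771432
  y ← -0.080790 + (0.49/2)·(0.268831 + 0.771432) = 0.174075
y(0.98) ≈ 0.1741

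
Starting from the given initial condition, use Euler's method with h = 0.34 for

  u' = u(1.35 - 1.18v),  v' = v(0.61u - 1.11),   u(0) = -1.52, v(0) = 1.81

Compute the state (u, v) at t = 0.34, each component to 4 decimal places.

-1.1139, 0.5563

Euler on (u,v): u_{n+1} = u_n + h·u', v_{n+1} = v_n + h·v'.
0.000000: (-1.520000, 1.810000); f=(1.194416, -3.687332) → (-1.113899, 0.556307)
(u(0.34), v(0.34)) ≈ (-1.1139, 0.5563)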